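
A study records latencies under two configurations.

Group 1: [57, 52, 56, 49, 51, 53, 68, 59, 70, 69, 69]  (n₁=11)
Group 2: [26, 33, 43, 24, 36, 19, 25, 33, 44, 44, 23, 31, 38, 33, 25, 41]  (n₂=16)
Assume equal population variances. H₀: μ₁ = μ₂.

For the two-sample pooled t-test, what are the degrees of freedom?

degrees of freedom = 25

df = n₁ + n₂ − 2 = 11 + 16 − 2 = 25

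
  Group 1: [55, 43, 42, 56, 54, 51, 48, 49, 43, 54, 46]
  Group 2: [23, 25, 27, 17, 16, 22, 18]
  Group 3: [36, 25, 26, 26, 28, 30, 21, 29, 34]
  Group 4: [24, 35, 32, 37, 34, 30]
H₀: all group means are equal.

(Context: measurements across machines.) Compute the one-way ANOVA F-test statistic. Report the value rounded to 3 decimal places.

Group means [49.18, 21.14, 28.33, 32.00], grand mean 34.424
SSB = Σnᵢ(x̄ᵢ−x̄)² = 3999.567; SSW = ΣΣ(x−x̄ᵢ)² = 652.494
MSB = 3999.567/3 = 1333.1890; MSW = 652.494/29 = 22.4998
F = MSB/MSW = 59.2534
df = (3, 29)

test statistic = 59.253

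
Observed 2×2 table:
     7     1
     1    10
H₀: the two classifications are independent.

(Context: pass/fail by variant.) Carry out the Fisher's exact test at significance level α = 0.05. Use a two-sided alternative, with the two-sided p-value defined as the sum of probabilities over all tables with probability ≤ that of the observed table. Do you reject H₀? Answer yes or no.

Margins: r₁=8, r₂=11, c₁=8, c₂=11, n=19
p_obs = C(8,7)·C(11,1)/C(19,8); sum pmf over tables with pmf ≤ p_obs
p-value (two-sided) = 0.00118
At α=0.05: p < α → reject H₀

reject H₀: yes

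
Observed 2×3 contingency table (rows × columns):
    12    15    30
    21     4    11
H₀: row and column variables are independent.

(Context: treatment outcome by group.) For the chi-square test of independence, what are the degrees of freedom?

degrees of freedom = 2

df = (r−1)(c−1) = (2−1)·(3−1) = 2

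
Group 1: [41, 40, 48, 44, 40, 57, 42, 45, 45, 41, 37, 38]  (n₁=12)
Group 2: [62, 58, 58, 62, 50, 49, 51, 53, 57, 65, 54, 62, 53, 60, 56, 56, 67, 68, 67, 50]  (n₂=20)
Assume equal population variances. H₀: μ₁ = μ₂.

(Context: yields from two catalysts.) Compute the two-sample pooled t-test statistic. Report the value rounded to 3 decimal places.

x̄₁=43.167, s₁=5.374, n₁=12
x̄₂=57.900, s₂=6.052, n₂=20
s_p² = [11·5.374² + 19·6.052²]/30 = 33.7822
SE = √(s_p²·(1/12+1/20)) = 2.1223
t = (43.167−57.900)/2.1223 = -6.9420
df = 30

test statistic = -6.942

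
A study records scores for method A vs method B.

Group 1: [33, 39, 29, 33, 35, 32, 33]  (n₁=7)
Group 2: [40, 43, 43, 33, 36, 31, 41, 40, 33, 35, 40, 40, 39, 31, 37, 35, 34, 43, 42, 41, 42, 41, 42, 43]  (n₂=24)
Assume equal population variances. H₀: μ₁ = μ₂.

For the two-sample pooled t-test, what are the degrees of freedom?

degrees of freedom = 29

df = n₁ + n₂ − 2 = 7 + 24 − 2 = 29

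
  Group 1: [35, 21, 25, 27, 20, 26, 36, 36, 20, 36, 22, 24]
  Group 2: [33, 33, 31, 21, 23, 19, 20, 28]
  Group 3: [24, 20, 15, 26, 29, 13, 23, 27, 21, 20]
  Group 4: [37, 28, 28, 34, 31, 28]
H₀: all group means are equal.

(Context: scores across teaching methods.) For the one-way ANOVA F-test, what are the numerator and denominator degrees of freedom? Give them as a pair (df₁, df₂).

degrees of freedom = [3, 32]

k = 4 groups, N = 36 total
df = (k−1, N−k) = (4−1, 36−4) = (3, 32)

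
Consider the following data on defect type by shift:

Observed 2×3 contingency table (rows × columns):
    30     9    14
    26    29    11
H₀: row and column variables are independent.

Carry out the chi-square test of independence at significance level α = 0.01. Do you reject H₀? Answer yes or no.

reject H₀: yes

Row totals [53, 66], col totals [56, 38, 25], n=119
χ² = (30−24.94)²/24.94 + (9−16.92)²/16.92 + (14−11.13)²/11.13 + (26−31.06)²/31.06 + (29−21.08)²/21.08 + (11−13.87)²/13.87 = 9.8696
df = 2
p-value (upper-tail) = 0.00719
At α=0.01: p < α → reject H₀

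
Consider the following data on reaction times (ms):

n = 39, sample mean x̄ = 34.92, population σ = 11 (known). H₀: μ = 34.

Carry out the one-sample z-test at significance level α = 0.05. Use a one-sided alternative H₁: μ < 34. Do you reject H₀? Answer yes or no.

SE = σ/√n = 11/√39 = 1.7614
z = (x̄−μ₀)/SE = (34.92−34)/1.7614 = 0.5223
p-value (one-sided, H₁ less) = 0.69927
At α=0.05: p ≥ α → fail to reject H₀

reject H₀: no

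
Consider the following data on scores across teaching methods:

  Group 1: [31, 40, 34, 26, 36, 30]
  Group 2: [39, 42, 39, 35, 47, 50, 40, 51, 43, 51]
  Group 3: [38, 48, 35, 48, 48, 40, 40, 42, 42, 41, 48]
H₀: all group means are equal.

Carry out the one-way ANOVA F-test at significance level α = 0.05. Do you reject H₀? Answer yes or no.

reject H₀: yes

Group means [32.83, 43.70, 42.73], grand mean 40.889
SSB = Σnᵢ(x̄ᵢ−x̄)² = 505.552; SSW = ΣΣ(x−x̄ᵢ)² = 627.115
MSB = 505.552/2 = 252.7758; MSW = 627.115/24 = 26.1298
F = MSB/MSW = 9.6739
df = (2, 24)
p-value (upper-tail) = 0.00083
At α=0.05: p < α → reject H₀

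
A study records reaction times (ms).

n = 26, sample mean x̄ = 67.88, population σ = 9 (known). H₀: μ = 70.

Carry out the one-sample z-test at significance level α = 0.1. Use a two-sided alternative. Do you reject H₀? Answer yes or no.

reject H₀: no

SE = σ/√n = 9/√26 = 1.7650
z = (x̄−μ₀)/SE = (67.88−70)/1.7650 = -1.2011
p-value (two-sided) = 0.22971
At α=0.1: p ≥ α → fail to reject H₀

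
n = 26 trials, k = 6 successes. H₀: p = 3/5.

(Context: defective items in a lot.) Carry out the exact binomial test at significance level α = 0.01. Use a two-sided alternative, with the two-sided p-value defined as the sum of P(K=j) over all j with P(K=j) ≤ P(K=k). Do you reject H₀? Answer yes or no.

reject H₀: yes

Exact binomial: n=26, k=6, p₀=3/5=0.6000
P(X=j) = C(n,j)·p₀^j·(1−p₀)^(n−j); p = Σ P(X=j) over j with P(X=j) ≤ P(X=6)
p-value (two-sided) = 0.00018
At α=0.01: p < α → reject H₀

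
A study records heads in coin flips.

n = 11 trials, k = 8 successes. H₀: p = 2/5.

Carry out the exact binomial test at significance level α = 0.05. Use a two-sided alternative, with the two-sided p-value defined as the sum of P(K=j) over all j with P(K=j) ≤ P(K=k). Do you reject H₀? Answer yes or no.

reject H₀: yes

Exact binomial: n=11, k=8, p₀=2/5=0.4000
P(X=j) = C(n,j)·p₀^j·(1−p₀)^(n−j); p = Σ P(X=j) over j with P(X=j) ≤ P(X=8)
p-value (two-sided) = 0.03291
At α=0.05: p < α → reject H₀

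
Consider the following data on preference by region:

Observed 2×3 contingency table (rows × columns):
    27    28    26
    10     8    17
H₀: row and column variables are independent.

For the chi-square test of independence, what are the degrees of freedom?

degrees of freedom = 2

df = (r−1)(c−1) = (2−1)·(3−1) = 2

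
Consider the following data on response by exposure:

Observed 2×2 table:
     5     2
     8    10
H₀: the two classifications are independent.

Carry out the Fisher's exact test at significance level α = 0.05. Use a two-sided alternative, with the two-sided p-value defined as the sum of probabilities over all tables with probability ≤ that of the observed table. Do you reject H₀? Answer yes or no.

reject H₀: no

Margins: r₁=7, r₂=18, c₁=13, c₂=12, n=25
p_obs = C(7,5)·C(18,8)/C(25,13); sum pmf over tables with pmf ≤ p_obs
p-value (two-sided) = 0.37826
At α=0.05: p ≥ α → fail to reject H₀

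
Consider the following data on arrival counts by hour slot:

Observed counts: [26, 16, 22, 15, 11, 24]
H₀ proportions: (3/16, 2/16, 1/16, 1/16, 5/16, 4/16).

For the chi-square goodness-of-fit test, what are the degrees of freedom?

df = k − 1 = 6 − 1 = 5

degrees of freedom = 5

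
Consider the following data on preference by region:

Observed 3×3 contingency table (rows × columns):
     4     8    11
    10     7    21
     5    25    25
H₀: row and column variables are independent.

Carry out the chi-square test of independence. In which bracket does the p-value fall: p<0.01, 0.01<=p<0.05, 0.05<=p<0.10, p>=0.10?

p-value bracket: 0.05<=p<0.10

Row totals [23, 38, 55], col totals [19, 40, 57], n=116
χ² = (4−3.77)²/3.77 + (8−7.93)²/7.93 + (11−11.30)²/11.30 + (10−6.22)²/6.22 + (7−13.10)²/13.10 + (21−18.67)²/18.67 + (5−9.01)²/9.01 + (25−18.97)²/18.97 + (25−27.03)²/27.03 = 9.3024
df = 4
p-value (upper-tail) = 0.05397
→ bracket: 0.05<=p<0.10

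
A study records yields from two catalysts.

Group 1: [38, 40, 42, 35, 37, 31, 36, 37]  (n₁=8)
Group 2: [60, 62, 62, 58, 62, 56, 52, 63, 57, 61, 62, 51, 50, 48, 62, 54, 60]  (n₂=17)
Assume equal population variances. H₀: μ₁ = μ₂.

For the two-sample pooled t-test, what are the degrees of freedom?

degrees of freedom = 23

df = n₁ + n₂ − 2 = 8 + 17 − 2 = 23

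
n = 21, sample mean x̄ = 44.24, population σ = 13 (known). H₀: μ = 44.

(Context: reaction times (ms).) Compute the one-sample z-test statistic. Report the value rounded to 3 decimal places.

test statistic = 0.085

SE = σ/√n = 13/√21 = 2.8368
z = (x̄−μ₀)/SE = (44.24−44)/2.8368 = 0.0846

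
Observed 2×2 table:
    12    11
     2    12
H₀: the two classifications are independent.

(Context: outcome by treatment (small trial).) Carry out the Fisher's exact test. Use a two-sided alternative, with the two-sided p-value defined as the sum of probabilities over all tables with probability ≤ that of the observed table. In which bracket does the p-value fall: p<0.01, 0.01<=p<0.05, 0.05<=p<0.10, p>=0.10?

Margins: r₁=23, r₂=14, c₁=14, c₂=23, n=37
p_obs = C(23,12)·C(14,2)/C(37,14); sum pmf over tables with pmf ≤ p_obs
p-value (two-sided) = 0.03549
→ bracket: 0.01<=p<0.05

p-value bracket: 0.01<=p<0.05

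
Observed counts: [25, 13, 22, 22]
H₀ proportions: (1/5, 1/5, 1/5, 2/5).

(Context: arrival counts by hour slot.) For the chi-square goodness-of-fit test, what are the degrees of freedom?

degrees of freedom = 3

df = k − 1 = 4 − 1 = 3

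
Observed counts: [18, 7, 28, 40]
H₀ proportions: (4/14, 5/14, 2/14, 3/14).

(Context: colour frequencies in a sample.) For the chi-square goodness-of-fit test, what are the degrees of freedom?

df = k − 1 = 4 − 1 = 3

degrees of freedom = 3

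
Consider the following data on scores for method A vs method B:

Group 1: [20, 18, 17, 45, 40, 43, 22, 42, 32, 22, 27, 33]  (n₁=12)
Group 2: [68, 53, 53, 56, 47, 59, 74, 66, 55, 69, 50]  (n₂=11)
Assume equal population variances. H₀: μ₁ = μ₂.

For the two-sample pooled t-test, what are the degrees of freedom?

degrees of freedom = 21

df = n₁ + n₂ − 2 = 12 + 11 − 2 = 21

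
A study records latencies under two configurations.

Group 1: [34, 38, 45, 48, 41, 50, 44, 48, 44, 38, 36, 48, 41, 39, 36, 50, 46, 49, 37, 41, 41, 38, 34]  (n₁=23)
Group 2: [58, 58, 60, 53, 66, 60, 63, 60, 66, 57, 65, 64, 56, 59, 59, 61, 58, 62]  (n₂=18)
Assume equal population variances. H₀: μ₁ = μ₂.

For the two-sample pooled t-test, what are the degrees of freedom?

degrees of freedom = 39

df = n₁ + n₂ − 2 = 23 + 18 − 2 = 39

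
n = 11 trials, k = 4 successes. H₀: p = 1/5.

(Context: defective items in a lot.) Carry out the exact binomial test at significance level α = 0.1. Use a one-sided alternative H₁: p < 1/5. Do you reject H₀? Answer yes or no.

Exact binomial: n=11, k=4, p₀=1/5=0.2000
P(X≤4) from Σ C(n,i)·p₀^i·(1−p₀)^(n−i)
p-value (one-sided, H₁ less) = 0.94959
At α=0.1: p ≥ α → fail to reject H₀

reject H₀: no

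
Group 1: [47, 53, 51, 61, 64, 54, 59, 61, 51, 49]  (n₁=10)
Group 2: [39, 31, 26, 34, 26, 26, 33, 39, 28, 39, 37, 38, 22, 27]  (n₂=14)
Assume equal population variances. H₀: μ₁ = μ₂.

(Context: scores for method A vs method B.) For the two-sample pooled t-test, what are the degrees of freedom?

df = n₁ + n₂ − 2 = 10 + 14 − 2 = 22

degrees of freedom = 22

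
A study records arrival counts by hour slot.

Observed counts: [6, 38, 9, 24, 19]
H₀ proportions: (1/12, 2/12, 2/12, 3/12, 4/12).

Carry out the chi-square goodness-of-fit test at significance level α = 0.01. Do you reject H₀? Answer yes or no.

reject H₀: yes

n = 96; E_i = n·p_i = [8.00, 16.00, 16.00, 24.00, 32.00]
χ² = (6−8.00)²/8.00 + (38−16.00)²/16.00 + (9−16.00)²/16.00 + (24−24.00)²/24.00 + (19−32.00)²/32.00 = 39.0938
df = 4
p-value (upper-tail) = 0.00000
At α=0.01: p < α → reject H₀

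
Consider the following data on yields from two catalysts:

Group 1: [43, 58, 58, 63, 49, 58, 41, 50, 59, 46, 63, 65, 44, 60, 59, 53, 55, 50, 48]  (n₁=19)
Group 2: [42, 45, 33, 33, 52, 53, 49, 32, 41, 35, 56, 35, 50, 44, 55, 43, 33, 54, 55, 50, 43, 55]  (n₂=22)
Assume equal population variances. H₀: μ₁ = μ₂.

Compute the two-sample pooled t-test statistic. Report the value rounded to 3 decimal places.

test statistic = 3.555

x̄₁=53.789, s₁=7.323, n₁=19
x̄₂=44.909, s₂=8.496, n₂=22
s_p² = [18·7.323² + 21·8.496²]/39 = 63.6148
SE = √(s_p²·(1/19+1/22)) = 2.4979
t = (53.789−44.909)/2.4979 = 3.5551
df = 39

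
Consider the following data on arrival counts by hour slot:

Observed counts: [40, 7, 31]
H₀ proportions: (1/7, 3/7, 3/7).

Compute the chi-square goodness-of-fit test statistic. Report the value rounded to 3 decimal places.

n = 78; E_i = n·p_i = [11.14, 33.43, 33.43]
χ² = (40−11.14)²/11.14 + (7−33.43)²/33.43 + (31−33.43)²/33.43 = 95.8034
df = 2

test statistic = 95.803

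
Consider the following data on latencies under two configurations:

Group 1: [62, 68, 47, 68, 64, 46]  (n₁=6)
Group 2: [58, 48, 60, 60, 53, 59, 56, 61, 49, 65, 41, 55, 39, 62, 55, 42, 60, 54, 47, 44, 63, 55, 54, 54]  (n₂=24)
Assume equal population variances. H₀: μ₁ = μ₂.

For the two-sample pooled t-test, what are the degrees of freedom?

degrees of freedom = 28

df = n₁ + n₂ − 2 = 6 + 24 − 2 = 28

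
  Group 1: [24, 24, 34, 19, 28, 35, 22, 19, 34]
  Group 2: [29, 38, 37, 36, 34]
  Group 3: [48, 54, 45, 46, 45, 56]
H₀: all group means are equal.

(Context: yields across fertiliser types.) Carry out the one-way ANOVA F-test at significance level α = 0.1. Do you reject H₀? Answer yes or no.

Group means [26.56, 34.80, 49.00], grand mean 35.350
SSB = Σnᵢ(x̄ᵢ−x̄)² = 1815.528; SSW = ΣΣ(x−x̄ᵢ)² = 499.022
MSB = 1815.528/2 = 907.7639; MSW = 499.022/17 = 29.3542
F = MSB/MSW = 30.9244
df = (2, 17)
p-value (upper-tail) = 0.00000
At α=0.1: p < α → reject H₀

reject H₀: yes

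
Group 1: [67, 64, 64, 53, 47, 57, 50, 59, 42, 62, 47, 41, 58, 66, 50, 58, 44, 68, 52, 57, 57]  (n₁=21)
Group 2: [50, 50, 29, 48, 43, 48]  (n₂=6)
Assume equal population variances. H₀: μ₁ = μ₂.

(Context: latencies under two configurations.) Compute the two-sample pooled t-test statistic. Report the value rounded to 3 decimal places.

x̄₁=55.381, s₁=8.261, n₁=21
x̄₂=44.667, s₂=8.091, n₂=6
s_p² = [20·8.261² + 5·8.091²]/25 = 67.6914
SE = √(s_p²·(1/21+1/6)) = 3.8086
t = (55.381−44.667)/3.8086 = 2.8132
df = 25

test statistic = 2.813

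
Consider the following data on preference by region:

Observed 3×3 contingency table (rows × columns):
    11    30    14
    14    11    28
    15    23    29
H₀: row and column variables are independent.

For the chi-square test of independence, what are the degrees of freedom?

degrees of freedom = 4

df = (r−1)(c−1) = (3−1)·(3−1) = 4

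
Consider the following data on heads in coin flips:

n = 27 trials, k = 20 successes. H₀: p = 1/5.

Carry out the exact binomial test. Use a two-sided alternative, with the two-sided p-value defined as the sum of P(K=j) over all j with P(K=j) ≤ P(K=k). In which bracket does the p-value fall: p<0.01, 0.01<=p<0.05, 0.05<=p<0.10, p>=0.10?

Exact binomial: n=27, k=20, p₀=1/5=0.2000
P(X=j) = C(n,j)·p₀^j·(1−p₀)^(n−j); p = Σ P(X=j) over j with P(X=j) ≤ P(X=20)
p-value (two-sided) = 0.00000
→ bracket: p<0.01

p-value bracket: p<0.01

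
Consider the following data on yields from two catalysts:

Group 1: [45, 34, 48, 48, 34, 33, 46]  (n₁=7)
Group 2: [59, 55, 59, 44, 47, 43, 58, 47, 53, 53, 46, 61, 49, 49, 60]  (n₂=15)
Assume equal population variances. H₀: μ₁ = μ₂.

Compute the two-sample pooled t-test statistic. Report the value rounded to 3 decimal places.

test statistic = -3.729

x̄₁=41.143, s₁=7.081, n₁=7
x̄₂=52.200, s₂=6.201, n₂=15
s_p² = [6·7.081² + 14·6.201²]/20 = 41.9629
SE = √(s_p²·(1/7+1/15)) = 2.9652
t = (41.143−52.200)/2.9652 = -3.7290
df = 20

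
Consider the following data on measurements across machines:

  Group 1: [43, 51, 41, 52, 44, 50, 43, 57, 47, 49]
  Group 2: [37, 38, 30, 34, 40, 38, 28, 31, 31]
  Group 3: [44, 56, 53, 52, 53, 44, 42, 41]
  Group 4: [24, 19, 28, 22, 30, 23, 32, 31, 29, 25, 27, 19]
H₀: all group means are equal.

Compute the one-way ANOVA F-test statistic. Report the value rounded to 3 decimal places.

Group means [47.70, 34.11, 48.12, 25.75], grand mean 37.897
SSB = Σnᵢ(x̄ᵢ−x̄)² = 3697.476; SSW = ΣΣ(x−x̄ᵢ)² = 838.114
MSB = 3697.476/3 = 1232.4920; MSW = 838.114/35 = 23.9461
F = MSB/MSW = 51.4694
df = (3, 35)

test statistic = 51.469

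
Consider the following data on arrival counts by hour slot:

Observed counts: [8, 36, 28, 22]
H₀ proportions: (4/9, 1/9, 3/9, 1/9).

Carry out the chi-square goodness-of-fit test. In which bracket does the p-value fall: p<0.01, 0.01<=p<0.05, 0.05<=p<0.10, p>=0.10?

n = 94; E_i = n·p_i = [41.78, 10.44, 31.33, 10.44]
χ² = (8−41.78)²/41.78 + (36−10.44)²/10.44 + (28−31.33)²/31.33 + (22−10.44)²/10.44 = 102.9787
df = 3
p-value (upper-tail) = 0.00000
→ bracket: p<0.01

p-value bracket: p<0.01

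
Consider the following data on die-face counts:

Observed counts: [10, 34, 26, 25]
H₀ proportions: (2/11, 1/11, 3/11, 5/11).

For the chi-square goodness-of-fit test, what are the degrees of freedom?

degrees of freedom = 3

df = k − 1 = 4 − 1 = 3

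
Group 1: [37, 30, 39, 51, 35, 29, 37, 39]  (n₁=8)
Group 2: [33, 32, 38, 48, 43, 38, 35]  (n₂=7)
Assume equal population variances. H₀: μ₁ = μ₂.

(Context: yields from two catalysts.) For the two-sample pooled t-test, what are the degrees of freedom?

df = n₁ + n₂ − 2 = 8 + 7 − 2 = 13

degrees of freedom = 13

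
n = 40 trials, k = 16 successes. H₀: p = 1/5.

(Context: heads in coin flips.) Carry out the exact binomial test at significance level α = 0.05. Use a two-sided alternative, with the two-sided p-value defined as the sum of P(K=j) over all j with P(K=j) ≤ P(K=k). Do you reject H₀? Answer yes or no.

reject H₀: yes

Exact binomial: n=40, k=16, p₀=1/5=0.2000
P(X=j) = C(n,j)·p₀^j·(1−p₀)^(n−j); p = Σ P(X=j) over j with P(X=j) ≤ P(X=16)
p-value (two-sided) = 0.00440
At α=0.05: p < α → reject H₀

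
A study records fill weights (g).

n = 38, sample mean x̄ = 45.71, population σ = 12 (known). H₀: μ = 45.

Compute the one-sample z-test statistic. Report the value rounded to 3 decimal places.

SE = σ/√n = 12/√38 = 1.9467
z = (x̄−μ₀)/SE = (45.71−45)/1.9467 = 0.3647

test statistic = 0.365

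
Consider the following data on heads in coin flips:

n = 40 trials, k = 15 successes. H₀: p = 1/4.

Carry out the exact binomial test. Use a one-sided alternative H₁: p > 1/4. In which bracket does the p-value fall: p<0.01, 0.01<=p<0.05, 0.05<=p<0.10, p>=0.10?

p-value bracket: 0.05<=p<0.10

Exact binomial: n=40, k=15, p₀=1/4=0.2500
P(X≥15) from Σ C(n,i)·p₀^i·(1−p₀)^(n−i)
p-value (one-sided, H₁ greater) = 0.05444
→ bracket: 0.05<=p<0.10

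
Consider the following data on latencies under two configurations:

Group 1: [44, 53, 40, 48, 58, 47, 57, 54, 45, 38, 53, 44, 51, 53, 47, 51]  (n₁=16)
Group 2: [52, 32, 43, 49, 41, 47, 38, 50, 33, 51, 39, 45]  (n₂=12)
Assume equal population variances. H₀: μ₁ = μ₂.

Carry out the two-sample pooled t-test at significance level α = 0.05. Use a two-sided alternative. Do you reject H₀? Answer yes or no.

reject H₀: yes

x̄₁=48.938, s₁=5.790, n₁=16
x̄₂=43.333, s₂=6.840, n₂=12
s_p² = [15·5.790² + 11·6.840²]/26 = 39.1386
SE = √(s_p²·(1/16+1/12)) = 2.3891
t = (48.938−43.333)/2.3891 = 2.3457
df = 26
p-value (two-sided) = 0.02689
At α=0.05: p < α → reject H₀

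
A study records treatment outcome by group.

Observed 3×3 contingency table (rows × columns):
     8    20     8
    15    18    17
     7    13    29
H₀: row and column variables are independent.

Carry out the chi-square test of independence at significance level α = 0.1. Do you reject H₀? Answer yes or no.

Row totals [36, 50, 49], col totals [30, 51, 54], n=135
χ² = (8−8.00)²/8.00 + (20−13.60)²/13.60 + (8−14.40)²/14.40 + (15−11.11)²/11.11 + (18−18.89)²/18.89 + (17−20.00)²/20.00 + (7−10.89)²/10.89 + (13−18.51)²/18.51 + (29−19.60)²/19.60 = 15.2470
df = 4
p-value (upper-tail) = 0.00422
At α=0.1: p < α → reject H₀

reject H₀: yes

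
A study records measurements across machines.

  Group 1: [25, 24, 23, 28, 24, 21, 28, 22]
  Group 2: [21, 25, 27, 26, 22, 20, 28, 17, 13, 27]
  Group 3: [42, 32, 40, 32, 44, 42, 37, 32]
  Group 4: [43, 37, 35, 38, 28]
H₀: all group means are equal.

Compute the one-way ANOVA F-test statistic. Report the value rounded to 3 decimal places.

test statistic = 22.934

Group means [24.38, 22.60, 37.62, 36.20], grand mean 29.129
SSB = Σnᵢ(x̄ᵢ−x̄)² = 1434.534; SSW = ΣΣ(x−x̄ᵢ)² = 562.950
MSB = 1434.534/3 = 478.1780; MSW = 562.950/27 = 20.8500
F = MSB/MSW = 22.9342
df = (3, 27)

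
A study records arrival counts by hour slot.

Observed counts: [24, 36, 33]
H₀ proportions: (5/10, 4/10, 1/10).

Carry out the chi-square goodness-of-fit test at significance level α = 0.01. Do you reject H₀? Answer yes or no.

reject H₀: yes

n = 93; E_i = n·p_i = [46.50, 37.20, 9.30]
χ² = (24−46.50)²/46.50 + (36−37.20)²/37.20 + (33−9.30)²/9.30 = 71.3226
df = 2
p-value (upper-tail) = 0.00000
At α=0.01: p < α → reject H₀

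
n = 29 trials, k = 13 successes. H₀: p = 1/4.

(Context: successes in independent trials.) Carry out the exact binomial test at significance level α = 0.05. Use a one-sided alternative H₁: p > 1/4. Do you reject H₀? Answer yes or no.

Exact binomial: n=29, k=13, p₀=1/4=0.2500
P(X≥13) from Σ C(n,i)·p₀^i·(1−p₀)^(n−i)
p-value (one-sided, H₁ greater) = 0.01578
At α=0.05: p < α → reject H₀

reject H₀: yes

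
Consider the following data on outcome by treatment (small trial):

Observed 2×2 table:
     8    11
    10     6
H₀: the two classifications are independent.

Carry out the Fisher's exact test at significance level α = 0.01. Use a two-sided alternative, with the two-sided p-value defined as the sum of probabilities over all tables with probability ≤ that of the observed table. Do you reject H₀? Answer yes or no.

Margins: r₁=19, r₂=16, c₁=18, c₂=17, n=35
p_obs = C(19,8)·C(16,10)/C(35,18); sum pmf over tables with pmf ≤ p_obs
p-value (two-sided) = 0.31453
At α=0.01: p ≥ α → fail to reject H₀

reject H₀: no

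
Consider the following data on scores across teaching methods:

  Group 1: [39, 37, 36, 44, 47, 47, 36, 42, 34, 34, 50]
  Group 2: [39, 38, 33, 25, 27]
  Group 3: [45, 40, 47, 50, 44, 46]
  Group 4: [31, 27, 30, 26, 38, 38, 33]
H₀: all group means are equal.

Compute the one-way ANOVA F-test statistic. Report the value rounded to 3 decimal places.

test statistic = 9.955

Group means [40.55, 32.40, 45.33, 31.86], grand mean 38.034
SSB = Σnᵢ(x̄ᵢ−x̄)² = 814.848; SSW = ΣΣ(x−x̄ᵢ)² = 682.118
MSB = 814.848/3 = 271.6159; MSW = 682.118/25 = 27.2847
F = MSB/MSW = 9.9549
df = (3, 25)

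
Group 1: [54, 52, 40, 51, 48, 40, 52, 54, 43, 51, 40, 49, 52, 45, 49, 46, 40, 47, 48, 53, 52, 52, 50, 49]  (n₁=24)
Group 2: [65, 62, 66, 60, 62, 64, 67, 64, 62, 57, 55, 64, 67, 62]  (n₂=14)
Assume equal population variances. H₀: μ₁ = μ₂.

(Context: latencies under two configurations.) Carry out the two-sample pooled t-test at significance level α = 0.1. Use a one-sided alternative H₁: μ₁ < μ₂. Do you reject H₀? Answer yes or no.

x̄₁=48.208, s₁=4.644, n₁=24
x̄₂=62.643, s₂=3.500, n₂=14
s_p² = [23·4.644² + 13·3.500²]/36 = 18.1992
SE = √(s_p²·(1/24+1/14)) = 1.4347
t = (48.208−62.643)/1.4347 = -10.0613
df = 36
p-value (one-sided, H₁ less) = 0.00000
At α=0.1: p < α → reject H₀

reject H₀: yes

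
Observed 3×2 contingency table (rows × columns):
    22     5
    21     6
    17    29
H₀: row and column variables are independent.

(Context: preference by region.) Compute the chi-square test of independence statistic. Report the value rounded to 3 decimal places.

Row totals [27, 27, 46], col totals [60, 40], n=100
χ² = (22−16.20)²/16.20 + (5−10.80)²/10.80 + (21−16.20)²/16.20 + (6−10.80)²/10.80 + (17−27.60)²/27.60 + (29−18.40)²/18.40 = 18.9244
df = 2

test statistic = 18.924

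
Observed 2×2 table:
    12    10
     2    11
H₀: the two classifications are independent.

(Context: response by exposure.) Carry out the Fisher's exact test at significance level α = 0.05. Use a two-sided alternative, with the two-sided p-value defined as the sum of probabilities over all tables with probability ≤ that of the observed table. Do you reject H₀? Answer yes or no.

reject H₀: yes

Margins: r₁=22, r₂=13, c₁=14, c₂=21, n=35
p_obs = C(22,12)·C(13,2)/C(35,14); sum pmf over tables with pmf ≤ p_obs
p-value (two-sided) = 0.03374
At α=0.05: p < α → reject H₀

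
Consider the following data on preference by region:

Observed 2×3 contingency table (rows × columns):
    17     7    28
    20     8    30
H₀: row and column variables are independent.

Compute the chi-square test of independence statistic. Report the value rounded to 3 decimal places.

test statistic = 0.052

Row totals [52, 58], col totals [37, 15, 58], n=110
χ² = (17−17.49)²/17.49 + (7−7.09)²/7.09 + (28−27.42)²/27.42 + (20−19.51)²/19.51 + (8−7.91)²/7.91 + (30−30.58)²/30.58 = 0.0518
df = 2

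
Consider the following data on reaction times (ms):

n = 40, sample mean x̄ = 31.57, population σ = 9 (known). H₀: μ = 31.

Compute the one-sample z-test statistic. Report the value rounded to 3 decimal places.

test statistic = 0.401

SE = σ/√n = 9/√40 = 1.4230
z = (x̄−μ₀)/SE = (31.57−31)/1.4230 = 0.4006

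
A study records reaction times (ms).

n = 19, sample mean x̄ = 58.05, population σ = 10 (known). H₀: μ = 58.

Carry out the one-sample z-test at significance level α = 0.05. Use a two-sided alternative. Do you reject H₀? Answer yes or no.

SE = σ/√n = 10/√19 = 2.2942
z = (x̄−μ₀)/SE = (58.05−58)/2.2942 = 0.0218
p-value (two-sided) = 0.98261
At α=0.05: p ≥ α → fail to reject H₀

reject H₀: no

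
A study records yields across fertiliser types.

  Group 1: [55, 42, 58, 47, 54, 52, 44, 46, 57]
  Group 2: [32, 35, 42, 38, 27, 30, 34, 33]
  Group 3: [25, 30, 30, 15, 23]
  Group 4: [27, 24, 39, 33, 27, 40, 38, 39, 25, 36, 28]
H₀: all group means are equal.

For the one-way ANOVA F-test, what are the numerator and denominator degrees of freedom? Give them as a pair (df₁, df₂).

k = 4 groups, N = 33 total
df = (k−1, N−k) = (4−1, 33−4) = (3, 29)

degrees of freedom = [3, 29]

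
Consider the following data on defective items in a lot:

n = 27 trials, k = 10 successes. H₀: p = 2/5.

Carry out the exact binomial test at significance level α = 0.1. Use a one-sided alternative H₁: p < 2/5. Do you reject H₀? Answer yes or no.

reject H₀: no

Exact binomial: n=27, k=10, p₀=2/5=0.4000
P(X≤10) from Σ C(n,i)·p₀^i·(1−p₀)^(n−i)
p-value (one-sided, H₁ less) = 0.45846
At α=0.1: p ≥ α → fail to reject H₀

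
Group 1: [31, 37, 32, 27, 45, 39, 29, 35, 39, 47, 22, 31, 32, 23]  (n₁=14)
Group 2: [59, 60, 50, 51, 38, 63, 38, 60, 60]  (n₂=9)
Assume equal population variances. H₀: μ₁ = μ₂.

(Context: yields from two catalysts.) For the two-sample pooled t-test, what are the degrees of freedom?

degrees of freedom = 21

df = n₁ + n₂ − 2 = 14 + 9 − 2 = 21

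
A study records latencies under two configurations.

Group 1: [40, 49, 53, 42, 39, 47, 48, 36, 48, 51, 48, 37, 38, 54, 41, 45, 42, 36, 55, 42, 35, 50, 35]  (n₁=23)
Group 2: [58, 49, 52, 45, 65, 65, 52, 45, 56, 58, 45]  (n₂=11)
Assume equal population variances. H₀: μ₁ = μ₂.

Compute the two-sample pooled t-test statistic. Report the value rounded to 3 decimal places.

test statistic = -3.910

x̄₁=43.957, s₁=6.421, n₁=23
x̄₂=53.636, s₂=7.433, n₂=11
s_p² = [22·6.421² + 10·7.433²]/32 = 45.6094
SE = √(s_p²·(1/23+1/11)) = 2.4757
t = (43.957−53.636)/2.4757 = -3.9099
df = 32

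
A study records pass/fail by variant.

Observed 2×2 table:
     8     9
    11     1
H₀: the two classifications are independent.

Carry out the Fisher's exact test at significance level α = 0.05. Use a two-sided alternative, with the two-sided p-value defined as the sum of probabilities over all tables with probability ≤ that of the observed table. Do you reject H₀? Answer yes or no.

reject H₀: yes

Margins: r₁=17, r₂=12, c₁=19, c₂=10, n=29
p_obs = C(17,8)·C(12,11)/C(29,19); sum pmf over tables with pmf ≤ p_obs
p-value (two-sided) = 0.01909
At α=0.05: p < α → reject H₀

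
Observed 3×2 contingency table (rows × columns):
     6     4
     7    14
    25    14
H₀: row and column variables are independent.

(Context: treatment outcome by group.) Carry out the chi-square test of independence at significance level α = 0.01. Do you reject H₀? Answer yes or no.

Row totals [10, 21, 39], col totals [38, 32], n=70
χ² = (6−5.43)²/5.43 + (4−4.57)²/4.57 + (7−11.40)²/11.40 + (14−9.60)²/9.60 + (25−21.17)²/21.17 + (14−17.83)²/17.83 = 5.3610
df = 2
p-value (upper-tail) = 0.06853
At α=0.01: p ≥ α → fail to reject H₀

reject H₀: no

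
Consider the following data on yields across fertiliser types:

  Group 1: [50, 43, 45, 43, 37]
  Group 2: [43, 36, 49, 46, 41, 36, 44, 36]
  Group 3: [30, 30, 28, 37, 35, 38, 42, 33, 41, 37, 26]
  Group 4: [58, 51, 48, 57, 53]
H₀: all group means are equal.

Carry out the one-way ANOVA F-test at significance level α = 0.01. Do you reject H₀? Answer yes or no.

Group means [43.60, 41.38, 34.27, 53.40], grand mean 41.138
SSB = Σnᵢ(x̄ᵢ−x̄)² = 1300.991; SSW = ΣΣ(x−x̄ᵢ)² = 612.457
MSB = 1300.991/3 = 433.6638; MSW = 612.457/25 = 24.4983
F = MSB/MSW = 17.7018
df = (3, 25)
p-value (upper-tail) = 0.00000
At α=0.01: p < α → reject H₀

reject H₀: yes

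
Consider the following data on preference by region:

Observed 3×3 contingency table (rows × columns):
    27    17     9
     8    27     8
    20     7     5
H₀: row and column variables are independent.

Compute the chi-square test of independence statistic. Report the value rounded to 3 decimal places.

Row totals [53, 43, 32], col totals [55, 51, 22], n=128
χ² = (27−22.77)²/22.77 + (17−21.12)²/21.12 + (9−9.11)²/9.11 + (8−18.48)²/18.48 + (27−17.13)²/17.13 + (8−7.39)²/7.39 + (20−13.75)²/13.75 + (7−12.75)²/12.75 + (5−5.50)²/5.50 = 18.7414
df = 4

test statistic = 18.741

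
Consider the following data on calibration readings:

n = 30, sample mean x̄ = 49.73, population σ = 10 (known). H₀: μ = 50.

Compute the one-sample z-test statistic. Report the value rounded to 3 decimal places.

SE = σ/√n = 10/√30 = 1.8257
z = (x̄−μ₀)/SE = (49.73−50)/1.8257 = -0.1479

test statistic = -0.148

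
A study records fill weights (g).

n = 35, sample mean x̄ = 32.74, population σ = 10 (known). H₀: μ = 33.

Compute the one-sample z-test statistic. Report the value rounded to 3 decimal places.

SE = σ/√n = 10/√35 = 1.6903
z = (x̄−μ₀)/SE = (32.74−33)/1.6903 = -0.1538

test statistic = -0.154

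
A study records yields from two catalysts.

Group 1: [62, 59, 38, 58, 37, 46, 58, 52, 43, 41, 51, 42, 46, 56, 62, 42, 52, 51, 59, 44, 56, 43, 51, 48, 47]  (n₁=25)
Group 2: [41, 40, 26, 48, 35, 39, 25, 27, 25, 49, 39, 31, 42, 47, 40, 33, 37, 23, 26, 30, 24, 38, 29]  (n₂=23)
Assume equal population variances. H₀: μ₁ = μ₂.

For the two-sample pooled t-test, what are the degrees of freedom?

df = n₁ + n₂ − 2 = 25 + 23 − 2 = 46

degrees of freedom = 46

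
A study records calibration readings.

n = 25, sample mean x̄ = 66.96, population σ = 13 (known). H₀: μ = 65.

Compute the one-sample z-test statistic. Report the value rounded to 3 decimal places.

test statistic = 0.754

SE = σ/√n = 13/√25 = 2.6000
z = (x̄−μ₀)/SE = (66.96−65)/2.6000 = 0.7538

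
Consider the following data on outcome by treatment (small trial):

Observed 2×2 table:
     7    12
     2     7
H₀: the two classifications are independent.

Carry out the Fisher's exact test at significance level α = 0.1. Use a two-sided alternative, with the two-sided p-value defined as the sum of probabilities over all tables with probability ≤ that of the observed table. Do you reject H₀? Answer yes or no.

Margins: r₁=19, r₂=9, c₁=9, c₂=19, n=28
p_obs = C(19,7)·C(9,2)/C(28,9); sum pmf over tables with pmf ≤ p_obs
p-value (two-sided) = 0.67003
At α=0.1: p ≥ α → fail to reject H₀

reject H₀: no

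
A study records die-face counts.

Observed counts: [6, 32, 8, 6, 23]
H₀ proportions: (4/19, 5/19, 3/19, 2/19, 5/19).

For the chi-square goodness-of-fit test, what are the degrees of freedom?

degrees of freedom = 4

df = k − 1 = 5 − 1 = 4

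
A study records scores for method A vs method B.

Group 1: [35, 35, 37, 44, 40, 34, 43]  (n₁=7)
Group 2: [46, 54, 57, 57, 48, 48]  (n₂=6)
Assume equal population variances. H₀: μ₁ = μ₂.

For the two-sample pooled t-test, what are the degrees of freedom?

df = n₁ + n₂ − 2 = 7 + 6 − 2 = 11

degrees of freedom = 11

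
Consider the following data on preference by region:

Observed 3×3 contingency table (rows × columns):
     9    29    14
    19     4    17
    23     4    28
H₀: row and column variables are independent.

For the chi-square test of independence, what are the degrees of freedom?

df = (r−1)(c−1) = (3−1)·(3−1) = 4

degrees of freedom = 4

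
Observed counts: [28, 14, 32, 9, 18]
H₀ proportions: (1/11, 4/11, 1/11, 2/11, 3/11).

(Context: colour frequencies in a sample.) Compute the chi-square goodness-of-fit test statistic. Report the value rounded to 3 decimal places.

test statistic = 117.421

n = 101; E_i = n·p_i = [9.18, 36.73, 9.18, 18.36, 27.55]
χ² = (28−9.18)²/9.18 + (14−36.73)²/36.73 + (32−9.18)²/9.18 + (9−18.36)²/18.36 + (18−27.55)²/27.55 = 117.4208
df = 4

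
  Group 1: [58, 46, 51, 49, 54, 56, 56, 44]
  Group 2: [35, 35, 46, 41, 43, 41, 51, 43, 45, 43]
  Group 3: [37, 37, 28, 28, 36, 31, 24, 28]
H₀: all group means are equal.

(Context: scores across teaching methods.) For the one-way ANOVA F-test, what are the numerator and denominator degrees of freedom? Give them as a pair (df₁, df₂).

k = 3 groups, N = 26 total
df = (k−1, N−k) = (3−1, 26−3) = (2, 23)

degrees of freedom = [2, 23]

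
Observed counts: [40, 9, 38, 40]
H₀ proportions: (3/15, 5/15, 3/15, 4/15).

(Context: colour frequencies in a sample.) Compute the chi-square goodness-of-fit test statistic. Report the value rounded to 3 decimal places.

n = 127; E_i = n·p_i = [25.40, 42.33, 25.40, 33.87]
χ² = (40−25.40)²/25.40 + (9−42.33)²/42.33 + (38−25.40)²/25.40 + (40−33.87)²/33.87 = 42.0000
df = 3

test statistic = 42.000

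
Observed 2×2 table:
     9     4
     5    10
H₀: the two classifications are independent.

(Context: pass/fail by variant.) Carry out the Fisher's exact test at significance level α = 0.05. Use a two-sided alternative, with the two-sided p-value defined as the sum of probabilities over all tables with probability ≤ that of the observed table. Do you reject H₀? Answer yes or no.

Margins: r₁=13, r₂=15, c₁=14, c₂=14, n=28
p_obs = C(13,9)·C(15,5)/C(28,14); sum pmf over tables with pmf ≤ p_obs
p-value (two-sided) = 0.12835
At α=0.05: p ≥ α → fail to reject H₀

reject H₀: no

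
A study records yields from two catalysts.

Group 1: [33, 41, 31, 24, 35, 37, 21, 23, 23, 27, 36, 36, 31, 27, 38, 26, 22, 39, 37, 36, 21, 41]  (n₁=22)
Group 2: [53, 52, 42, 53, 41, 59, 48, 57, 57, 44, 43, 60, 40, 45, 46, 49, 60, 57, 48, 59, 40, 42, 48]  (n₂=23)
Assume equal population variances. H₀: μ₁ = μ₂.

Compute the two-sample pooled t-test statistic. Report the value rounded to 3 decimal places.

test statistic = -8.967

x̄₁=31.136, s₁=6.882, n₁=22
x̄₂=49.696, s₂=6.996, n₂=23
s_p² = [21·6.882² + 22·6.996²]/43 = 48.1735
SE = √(s_p²·(1/22+1/23)) = 2.0698
t = (31.136−49.696)/2.0698 = -8.9666
df = 43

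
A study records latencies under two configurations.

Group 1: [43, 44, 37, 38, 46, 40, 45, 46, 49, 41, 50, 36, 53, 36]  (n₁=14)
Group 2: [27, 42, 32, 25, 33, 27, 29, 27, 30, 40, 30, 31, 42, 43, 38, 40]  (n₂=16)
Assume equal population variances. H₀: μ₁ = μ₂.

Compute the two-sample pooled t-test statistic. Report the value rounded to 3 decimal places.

test statistic = 4.473

x̄₁=43.143, s₁=5.405, n₁=14
x̄₂=33.500, s₂=6.282, n₂=16
s_p² = [13·5.405² + 15·6.282²]/28 = 34.7041
SE = √(s_p²·(1/14+1/16)) = 2.1559
t = (43.143−33.500)/2.1559 = 4.4728
df = 28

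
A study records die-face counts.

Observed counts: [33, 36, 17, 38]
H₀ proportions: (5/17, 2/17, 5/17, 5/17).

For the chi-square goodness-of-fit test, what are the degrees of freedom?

df = k − 1 = 4 − 1 = 3

degrees of freedom = 3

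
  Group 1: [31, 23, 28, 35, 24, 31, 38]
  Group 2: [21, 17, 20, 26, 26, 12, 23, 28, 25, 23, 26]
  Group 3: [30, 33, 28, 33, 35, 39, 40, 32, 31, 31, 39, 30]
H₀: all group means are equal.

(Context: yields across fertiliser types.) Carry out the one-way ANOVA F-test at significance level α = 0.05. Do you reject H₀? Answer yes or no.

Group means [30.00, 22.45, 33.42], grand mean 28.600
SSB = Σnᵢ(x̄ᵢ−x̄)² = 707.556; SSW = ΣΣ(x−x̄ᵢ)² = 577.644
MSB = 707.556/2 = 353.7780; MSW = 577.644/27 = 21.3942
F = MSB/MSW = 16.5361
df = (2, 27)
p-value (upper-tail) = 0.00002
At α=0.05: p < α → reject H₀

reject H₀: yes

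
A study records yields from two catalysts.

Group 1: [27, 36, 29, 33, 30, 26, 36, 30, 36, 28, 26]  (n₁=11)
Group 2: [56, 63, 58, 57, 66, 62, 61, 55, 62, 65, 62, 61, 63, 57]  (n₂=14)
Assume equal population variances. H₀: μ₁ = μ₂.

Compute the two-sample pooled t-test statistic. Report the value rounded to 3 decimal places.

test statistic = -20.238

x̄₁=30.636, s₁=3.982, n₁=11
x̄₂=60.571, s₂=3.413, n₂=14
s_p² = [10·3.982² + 13·3.413²]/23 = 13.4771
SE = √(s_p²·(1/11+1/14)) = 1.4791
t = (30.636−60.571)/1.4791 = -20.2382
df = 23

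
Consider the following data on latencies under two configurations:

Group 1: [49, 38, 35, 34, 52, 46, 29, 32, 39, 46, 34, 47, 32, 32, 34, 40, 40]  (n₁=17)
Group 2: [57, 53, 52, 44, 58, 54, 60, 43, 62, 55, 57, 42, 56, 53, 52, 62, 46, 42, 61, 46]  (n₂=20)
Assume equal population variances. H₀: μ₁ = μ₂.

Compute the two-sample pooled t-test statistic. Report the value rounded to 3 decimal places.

test statistic = -6.196

x̄₁=38.765, s₁=6.942, n₁=17
x̄₂=52.750, s₂=6.758, n₂=20
s_p² = [16·6.942² + 19·6.758²]/35 = 46.8231
SE = √(s_p²·(1/17+1/20)) = 2.2573
t = (38.765−52.750)/2.2573 = -6.1956
df = 35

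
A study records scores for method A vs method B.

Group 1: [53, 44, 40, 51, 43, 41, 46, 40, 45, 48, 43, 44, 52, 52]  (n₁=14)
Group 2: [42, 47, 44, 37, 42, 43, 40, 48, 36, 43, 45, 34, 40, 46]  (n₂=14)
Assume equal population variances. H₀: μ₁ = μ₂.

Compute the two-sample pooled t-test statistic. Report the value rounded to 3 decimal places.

x̄₁=45.857, s₁=4.589, n₁=14
x̄₂=41.929, s₂=4.160, n₂=14
s_p² = [13·4.589² + 13·4.160²]/26 = 19.1786
SE = √(s_p²·(1/14+1/14)) = 1.6552
t = (45.857−41.929)/1.6552 = 2.3734
df = 26

test statistic = 2.373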